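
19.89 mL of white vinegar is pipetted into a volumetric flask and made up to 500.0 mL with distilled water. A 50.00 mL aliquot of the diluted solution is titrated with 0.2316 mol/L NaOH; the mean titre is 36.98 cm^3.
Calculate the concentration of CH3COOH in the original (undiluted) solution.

CH3COOH + NaOH → CH3COONa + H2O
n(NaOH) = 0.03698 × 0.2316 = 8.565 × 10^-3 mol
n(CH3COOH) in the aliquot = 8.565 × 10^-3 mol (1:1 ratio)
[CH3COOH]_dilute = 8.565 × 10^-3 / 0.05000 = 0.1713 mol/L
Dilution factor = 500.0 / 19.89 = 25.14
[CH3COOH]_stock = 0.1713 × 25.14 = 4.306 mol/L

4.306 mol/L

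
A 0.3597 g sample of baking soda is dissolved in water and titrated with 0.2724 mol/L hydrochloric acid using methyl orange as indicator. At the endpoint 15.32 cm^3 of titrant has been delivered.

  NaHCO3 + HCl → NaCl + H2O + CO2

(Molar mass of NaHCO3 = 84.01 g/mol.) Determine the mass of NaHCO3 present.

0.3506 g

n(HCl) = 0.01532 L × 0.2724 mol/L = 4.173 × 10^-3 mol
n(NaHCO3) = 4.173 × 10^-3 mol (1:1 ratio)
mass of NaHCO3 = 4.173 × 10^-3 × 84.01 g/mol = 0.3506 g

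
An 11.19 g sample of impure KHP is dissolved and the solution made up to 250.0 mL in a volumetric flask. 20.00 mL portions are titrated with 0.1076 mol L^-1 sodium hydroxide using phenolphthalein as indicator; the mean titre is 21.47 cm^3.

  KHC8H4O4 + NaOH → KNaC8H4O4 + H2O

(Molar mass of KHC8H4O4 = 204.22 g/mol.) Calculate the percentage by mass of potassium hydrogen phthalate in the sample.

52.70 %

n(NaOH) per titration = 0.02147 × 0.1076 = 2.310 × 10^-3 mol
n(KHC8H4O4) in each aliquot = 2.310 × 10^-3 mol (1:1 ratio)
n(KHC8H4O4) in the whole flask = 2.310 × 10^-3 × 250.0/20.00 = 0.02888 mol
mass of KHC8H4O4 = 0.02888 × 204.22 = 5.897 g
% KHC8H4O4 = 5.897 / 11.19 × 100 = 52.70 %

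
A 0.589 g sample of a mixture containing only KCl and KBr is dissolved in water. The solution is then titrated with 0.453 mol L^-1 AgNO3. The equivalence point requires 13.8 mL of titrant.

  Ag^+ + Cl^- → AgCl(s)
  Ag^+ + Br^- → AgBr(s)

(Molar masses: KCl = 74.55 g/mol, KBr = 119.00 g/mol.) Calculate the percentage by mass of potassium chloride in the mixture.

44.1 %

n(AgNO3) = 0.0138 × 0.453 = 6.25 × 10^-3 mol
Let x = n(KCl), y = n(KBr).
Titrant: 1x + 1y = 6.25 × 10^-3;  mass: 74.55x + 119.00y = 0.589
Solving, x = 3.49 × 10^-3 mol, y = 2.77 × 10^-3 mol
mass of KCl = 3.49 × 10^-3 × 74.55 = 0.260 g
% KCl = 0.260 / 0.589 × 100 = 44.1 %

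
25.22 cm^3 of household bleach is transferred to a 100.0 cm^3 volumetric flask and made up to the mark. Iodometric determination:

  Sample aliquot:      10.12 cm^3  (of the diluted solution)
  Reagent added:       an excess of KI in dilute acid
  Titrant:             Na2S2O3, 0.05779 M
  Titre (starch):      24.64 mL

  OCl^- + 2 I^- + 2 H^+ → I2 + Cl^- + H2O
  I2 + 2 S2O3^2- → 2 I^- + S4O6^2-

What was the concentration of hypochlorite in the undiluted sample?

n(S2O3^2-) = 0.02464 × 0.05779 = 1.424 × 10^-3 mol
n(I2) = n(S2O3^2-)/2 = 7.120 × 10^-4 mol
n(OCl^-) in the aliquot = 7.120 × 10^-4 mol (1:1 ratio)
[OCl^-]_dilute = 7.120 × 10^-4 / 0.01012 = 0.07035 mol/L
[OCl^-]_original = 0.07035 × 100.0/25.22 = 0.2790 mol/L

0.2790 M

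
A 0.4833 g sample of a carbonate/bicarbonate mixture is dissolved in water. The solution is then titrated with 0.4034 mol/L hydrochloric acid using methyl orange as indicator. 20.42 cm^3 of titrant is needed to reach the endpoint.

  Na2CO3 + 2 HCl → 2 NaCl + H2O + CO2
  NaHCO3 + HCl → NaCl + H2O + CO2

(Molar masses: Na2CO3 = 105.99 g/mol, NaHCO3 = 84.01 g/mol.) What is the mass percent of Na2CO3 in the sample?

73.79 %

n(HCl) = 0.02042 × 0.4034 = 8.237 × 10^-3 mol
Let x = n(Na2CO3), y = n(NaHCO3).
Titrant: 2x + 1y = 8.237 × 10^-3;  mass: 105.99x + 84.01y = 0.4833
Solving, x = 3.365 × 10^-3 mol, y = 1.508 × 10^-3 mol
mass of Na2CO3 = 3.365 × 10^-3 × 105.99 = 0.3566 g
% Na2CO3 = 0.3566 / 0.4833 × 100 = 73.79 %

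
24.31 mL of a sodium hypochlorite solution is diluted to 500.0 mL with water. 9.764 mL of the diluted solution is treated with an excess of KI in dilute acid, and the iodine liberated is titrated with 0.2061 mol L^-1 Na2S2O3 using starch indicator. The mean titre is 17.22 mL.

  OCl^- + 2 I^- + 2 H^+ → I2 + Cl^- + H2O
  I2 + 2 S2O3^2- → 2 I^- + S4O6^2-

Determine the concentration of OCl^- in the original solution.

3.738 mol/L

n(S2O3^2-) = 0.01722 × 0.2061 = 3.549 × 10^-3 mol
n(I2) = n(S2O3^2-)/2 = 1.775 × 10^-3 mol
n(OCl^-) in the aliquot = 1.775 × 10^-3 mol (1:1 ratio)
[OCl^-]_dilute = 1.775 × 10^-3 / 0.009764 = 0.1817 mol/L
[OCl^-]_original = 0.1817 × 500.0/24.31 = 3.738 mol/L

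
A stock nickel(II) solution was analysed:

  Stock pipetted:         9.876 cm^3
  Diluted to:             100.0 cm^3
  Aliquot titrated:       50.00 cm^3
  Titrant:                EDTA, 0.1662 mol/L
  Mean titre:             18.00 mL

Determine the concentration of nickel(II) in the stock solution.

0.6058 mol/L

Ni^2+ + EDTA^4- → [Ni(EDTA)]^2-
n(EDTA) = 0.01800 × 0.1662 = 2.992 × 10^-3 mol
n(Ni2+) in the aliquot = 2.992 × 10^-3 mol (1:1 ratio)
[Ni2+]_dilute = 2.992 × 10^-3 / 0.05000 = 0.05983 mol/L
Dilution factor = 100.0 / 9.876 = 10.13
[Ni2+]_stock = 0.05983 × 10.13 = 0.6058 mol/L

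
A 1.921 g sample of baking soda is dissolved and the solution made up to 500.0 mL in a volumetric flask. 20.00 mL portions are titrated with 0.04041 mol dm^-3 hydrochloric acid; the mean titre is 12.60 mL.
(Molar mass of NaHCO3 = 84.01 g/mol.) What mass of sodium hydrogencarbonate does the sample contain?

NaHCO3 + HCl → NaCl + H2O + CO2
n(HCl) per titration = 0.01260 × 0.04041 = 5.092 × 10^-4 mol
n(NaHCO3) in each aliquot = 5.092 × 10^-4 mol (1:1 ratio)
n(NaHCO3) in the whole flask = 5.092 × 10^-4 × 500.0/20.00 = 0.01273 mol
mass of NaHCO3 = 0.01273 × 84.01 = 1.069 g

1.069 g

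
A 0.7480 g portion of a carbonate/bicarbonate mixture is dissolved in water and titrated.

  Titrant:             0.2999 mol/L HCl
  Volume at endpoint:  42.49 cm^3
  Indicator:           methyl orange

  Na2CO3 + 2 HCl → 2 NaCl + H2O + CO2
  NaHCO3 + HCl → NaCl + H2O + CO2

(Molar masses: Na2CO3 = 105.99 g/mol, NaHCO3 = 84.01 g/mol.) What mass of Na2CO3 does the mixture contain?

0.5511 g

n(HCl) = 0.04249 × 0.2999 = 0.01274 mol
Let x = n(Na2CO3), y = n(NaHCO3).
Titrant: 2x + 1y = 0.01274;  mass: 105.99x + 84.01y = 0.7480
Solving, x = 5.199 × 10^-3 mol, y = 2.344 × 10^-3 mol
mass of Na2CO3 = 5.199 × 10^-3 × 105.99 = 0.5511 g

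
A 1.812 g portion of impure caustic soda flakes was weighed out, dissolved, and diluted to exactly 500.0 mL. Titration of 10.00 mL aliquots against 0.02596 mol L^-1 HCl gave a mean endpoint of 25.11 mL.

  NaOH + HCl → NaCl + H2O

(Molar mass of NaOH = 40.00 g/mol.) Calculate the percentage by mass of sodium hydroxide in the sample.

71.95 %

n(HCl) per titration = 0.02511 × 0.02596 = 6.519 × 10^-4 mol
n(NaOH) in each aliquot = 6.519 × 10^-4 mol (1:1 ratio)
n(NaOH) in the whole flask = 6.519 × 10^-4 × 500.0/10.00 = 0.03259 mol
mass of NaOH = 0.03259 × 40.00 = 1.304 g
% NaOH = 1.304 / 1.812 × 100 = 71.95 %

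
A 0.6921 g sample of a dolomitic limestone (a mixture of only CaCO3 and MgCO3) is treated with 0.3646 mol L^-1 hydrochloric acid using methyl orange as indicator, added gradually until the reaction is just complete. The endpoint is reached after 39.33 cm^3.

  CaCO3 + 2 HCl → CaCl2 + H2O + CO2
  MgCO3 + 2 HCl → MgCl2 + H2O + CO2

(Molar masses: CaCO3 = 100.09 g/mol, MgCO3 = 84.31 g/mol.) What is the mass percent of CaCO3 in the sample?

80.29 %

n(HCl) = 0.03933 × 0.3646 = 0.01434 mol
Let x = n(CaCO3), y = n(MgCO3).
Titrant: 2x + 2y = 0.01434;  mass: 100.09x + 84.31y = 0.6921
Solving, x = 5.552 × 10^-3 mol, y = 1.618 × 10^-3 mol
mass of CaCO3 = 5.552 × 10^-3 × 100.09 = 0.5557 g
% CaCO3 = 0.5557 / 0.6921 × 100 = 80.29 %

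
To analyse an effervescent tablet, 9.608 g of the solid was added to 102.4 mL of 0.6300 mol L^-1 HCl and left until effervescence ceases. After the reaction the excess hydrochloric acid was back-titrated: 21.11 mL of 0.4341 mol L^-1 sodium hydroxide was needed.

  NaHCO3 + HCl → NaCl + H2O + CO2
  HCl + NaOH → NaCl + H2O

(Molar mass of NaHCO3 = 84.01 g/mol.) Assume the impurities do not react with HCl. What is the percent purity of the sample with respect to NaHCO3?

n(HCl) added = 0.1024 × 0.6300 = 0.06451 mol
n(NaOH) used in back-titration = 0.02111 × 0.4341 = 9.164 × 10^-3 mol
n(HCl) left over = 9.164 × 10^-3 mol (1:1 ratio)
n(HCl) consumed by analyte = 0.06451 − 9.164 × 10^-3 = 0.05535 mol
n(NaHCO3) = 0.05535 mol (1:1 ratio)
mass of NaHCO3 = 0.05535 × 84.01 = 4.650 g
% NaHCO3 = 4.650 / 9.608 × 100 = 48.40 %

48.40 %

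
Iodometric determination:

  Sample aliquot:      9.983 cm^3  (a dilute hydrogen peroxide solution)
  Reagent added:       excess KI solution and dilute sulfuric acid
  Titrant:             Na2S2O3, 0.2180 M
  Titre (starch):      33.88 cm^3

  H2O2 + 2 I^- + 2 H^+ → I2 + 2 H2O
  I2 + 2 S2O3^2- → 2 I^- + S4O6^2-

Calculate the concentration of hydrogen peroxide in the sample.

n(S2O3^2-) = 0.03388 × 0.2180 = 7.386 × 10^-3 mol
n(I2) = n(S2O3^2-)/2 = 3.693 × 10^-3 mol
n(H2O2) in the aliquot = 3.693 × 10^-3 mol (1:1 ratio)
[H2O2] = 3.693 × 10^-3 / 0.009983 = 0.3699 mol/L

0.3699 M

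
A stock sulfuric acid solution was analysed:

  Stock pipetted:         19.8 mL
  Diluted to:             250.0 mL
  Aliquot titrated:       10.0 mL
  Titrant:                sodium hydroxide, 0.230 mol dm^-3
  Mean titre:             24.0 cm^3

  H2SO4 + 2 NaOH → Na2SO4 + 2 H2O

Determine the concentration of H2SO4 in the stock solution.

3.48 mol/L

n(NaOH) = 0.0240 × 0.230 = 5.52 × 10^-3 mol
From the 1:2 ratio, n(H2SO4) in the aliquot = 1/2 × 5.52 × 10^-3 = 2.76 × 10^-3 mol
[H2SO4]_dilute = 2.76 × 10^-3 / 0.0100 = 0.276 mol/L
Dilution factor = 250.0 / 19.8 = 12.63
[H2SO4]_stock = 0.276 × 12.63 = 3.48 mol/L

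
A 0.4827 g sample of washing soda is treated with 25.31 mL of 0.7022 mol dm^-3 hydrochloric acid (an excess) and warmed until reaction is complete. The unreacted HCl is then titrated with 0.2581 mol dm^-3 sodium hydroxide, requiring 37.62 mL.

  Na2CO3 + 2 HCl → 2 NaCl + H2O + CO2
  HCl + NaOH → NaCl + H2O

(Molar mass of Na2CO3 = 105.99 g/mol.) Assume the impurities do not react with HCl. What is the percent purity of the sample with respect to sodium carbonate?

88.52 %

n(HCl) added = 0.02531 × 0.7022 = 0.01777 mol
n(NaOH) used in back-titration = 0.03762 × 0.2581 = 9.710 × 10^-3 mol
n(HCl) left over = 9.710 × 10^-3 mol (1:1 ratio)
n(HCl) consumed by analyte = 0.01777 − 9.710 × 10^-3 = 8.063 × 10^-3 mol
From the 1:2 ratio, n(Na2CO3) = 1/2 × 8.063 × 10^-3 = 4.031 × 10^-3 mol
mass of Na2CO3 = 4.031 × 10^-3 × 105.99 = 0.4273 g
% Na2CO3 = 0.4273 / 0.4827 × 100 = 88.52 %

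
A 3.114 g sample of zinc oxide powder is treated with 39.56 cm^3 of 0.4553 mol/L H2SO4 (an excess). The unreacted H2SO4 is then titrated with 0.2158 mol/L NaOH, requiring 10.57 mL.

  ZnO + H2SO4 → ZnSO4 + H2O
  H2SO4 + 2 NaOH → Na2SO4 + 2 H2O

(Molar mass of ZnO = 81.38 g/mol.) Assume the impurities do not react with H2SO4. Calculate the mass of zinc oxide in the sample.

1.373 g

n(H2SO4) added = 0.03956 × 0.4553 = 0.01801 mol
n(NaOH) used in back-titration = 0.01057 × 0.2158 = 2.281 × 10^-3 mol
From the 1:2 ratio, n(H2SO4) left over = 1/2 × 2.281 × 10^-3 = 1.141 × 10^-3 mol
n(H2SO4) consumed by analyte = 0.01801 − 1.141 × 10^-3 = 0.01687 mol
n(ZnO) = 0.01687 mol (1:1 ratio)
mass of ZnO = 0.01687 × 81.38 = 1.373 g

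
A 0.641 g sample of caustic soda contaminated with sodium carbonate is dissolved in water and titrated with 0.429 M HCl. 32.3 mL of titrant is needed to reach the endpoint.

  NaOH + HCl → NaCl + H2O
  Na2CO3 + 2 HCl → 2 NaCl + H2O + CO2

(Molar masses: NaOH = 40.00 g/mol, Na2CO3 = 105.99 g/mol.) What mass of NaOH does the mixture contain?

0.287 g

n(HCl) = 0.0323 × 0.429 = 0.0139 mol
Let x = n(NaOH), y = n(Na2CO3).
Titrant: 1x + 2y = 0.0139;  mass: 40.00x + 105.99y = 0.641
Solving, x = 7.18 × 10^-3 mol, y = 3.34 × 10^-3 mol
mass of NaOH = 7.18 × 10^-3 × 40.00 = 0.287 g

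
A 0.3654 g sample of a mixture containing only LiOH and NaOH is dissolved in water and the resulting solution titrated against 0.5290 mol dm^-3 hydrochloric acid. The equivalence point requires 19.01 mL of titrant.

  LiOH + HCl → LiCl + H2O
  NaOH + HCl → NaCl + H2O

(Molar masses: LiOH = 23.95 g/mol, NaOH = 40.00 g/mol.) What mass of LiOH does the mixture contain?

n(HCl) = 0.01901 × 0.5290 = 0.01006 mol
Let x = n(LiOH), y = n(NaOH).
Titrant: 1x + 1y = 0.01006;  mass: 23.95x + 40.00y = 0.3654
Solving, x = 2.296 × 10^-3 mol, y = 7.760 × 10^-3 mol
mass of LiOH = 2.296 × 10^-3 × 23.95 = 0.05499 g

0.05499 g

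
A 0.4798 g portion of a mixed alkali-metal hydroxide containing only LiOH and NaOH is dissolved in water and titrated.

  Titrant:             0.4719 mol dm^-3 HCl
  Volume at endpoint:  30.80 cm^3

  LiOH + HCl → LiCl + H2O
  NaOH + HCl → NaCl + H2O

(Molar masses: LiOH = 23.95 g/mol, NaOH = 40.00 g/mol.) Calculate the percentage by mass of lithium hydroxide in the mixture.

31.59 %

n(HCl) = 0.03080 × 0.4719 = 0.01453 mol
Let x = n(LiOH), y = n(NaOH).
Titrant: 1x + 1y = 0.01453;  mass: 23.95x + 40.00y = 0.4798
Solving, x = 6.329 × 10^-3 mol, y = 8.205 × 10^-3 mol
mass of LiOH = 6.329 × 10^-3 × 23.95 = 0.1516 g
% LiOH = 0.1516 / 0.4798 × 100 = 31.59 %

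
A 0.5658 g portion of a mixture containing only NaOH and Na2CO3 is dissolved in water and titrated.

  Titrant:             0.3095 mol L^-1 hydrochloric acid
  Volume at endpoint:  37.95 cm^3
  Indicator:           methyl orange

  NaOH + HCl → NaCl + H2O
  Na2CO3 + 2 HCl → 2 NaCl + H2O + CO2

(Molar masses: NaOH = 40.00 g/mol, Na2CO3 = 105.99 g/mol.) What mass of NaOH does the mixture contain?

n(HCl) = 0.03795 × 0.3095 = 0.01175 mol
Let x = n(NaOH), y = n(Na2CO3).
Titrant: 1x + 2y = 0.01175;  mass: 40.00x + 105.99y = 0.5658
Solving, x = 4.360 × 10^-3 mol, y = 3.693 × 10^-3 mol
mass of NaOH = 4.360 × 10^-3 × 40.00 = 0.1744 g

0.1744 g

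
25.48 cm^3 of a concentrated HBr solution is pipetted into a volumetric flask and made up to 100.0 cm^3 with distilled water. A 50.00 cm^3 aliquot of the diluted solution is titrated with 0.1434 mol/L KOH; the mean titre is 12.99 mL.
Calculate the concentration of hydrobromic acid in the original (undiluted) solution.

0.1462 mol/L

HBr + KOH → KBr + H2O
n(KOH) = 0.01299 × 0.1434 = 1.863 × 10^-3 mol
n(HBr) in the aliquot = 1.863 × 10^-3 mol (1:1 ratio)
[HBr]_dilute = 1.863 × 10^-3 / 0.05000 = 0.03726 mol/L
Dilution factor = 100.0 / 25.48 = 3.925
[HBr]_stock = 0.03726 × 3.925 = 0.1462 mol/L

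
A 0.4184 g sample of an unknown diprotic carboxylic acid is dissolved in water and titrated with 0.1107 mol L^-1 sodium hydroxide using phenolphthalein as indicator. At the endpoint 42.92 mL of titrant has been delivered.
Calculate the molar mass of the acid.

n(NaOH) = 0.04292 L × 0.1107 mol/L = 4.751 × 10^-3 mol
From the 1:2 ratio, n(H2A) = 1/2 × 4.751 × 10^-3 = 2.376 × 10^-3 mol
M = m / n = 0.4184 g / 2.376 × 10^-3 mol = 176.1 g/mol

176.1 g/mol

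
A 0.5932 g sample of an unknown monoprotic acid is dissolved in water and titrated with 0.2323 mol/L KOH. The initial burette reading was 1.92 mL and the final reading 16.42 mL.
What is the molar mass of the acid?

176.1 g/mol

n(KOH) = 0.01450 L × 0.2323 mol/L = 3.368 × 10^-3 mol
n(HA) = 3.368 × 10^-3 mol (1:1 ratio)
M = m / n = 0.5932 g / 3.368 × 10^-3 mol = 176.1 g/mol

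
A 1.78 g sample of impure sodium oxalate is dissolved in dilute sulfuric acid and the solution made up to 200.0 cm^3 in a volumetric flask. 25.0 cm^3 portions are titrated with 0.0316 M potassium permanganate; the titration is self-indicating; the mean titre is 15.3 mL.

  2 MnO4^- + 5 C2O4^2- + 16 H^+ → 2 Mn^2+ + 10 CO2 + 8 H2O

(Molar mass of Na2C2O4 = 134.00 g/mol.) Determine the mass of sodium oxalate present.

1.30 g

n(KMnO4) per titration = 0.0153 × 0.0316 = 4.83 × 10^-4 mol
From the 5:2 ratio, n(Na2C2O4) in each aliquot = 5/2 × 4.83 × 10^-4 = 1.21 × 10^-3 mol
n(Na2C2O4) in the whole flask = 1.21 × 10^-3 × 200.0/25.0 = 9.67 × 10^-3 mol
mass of Na2C2O4 = 9.67 × 10^-3 × 134.00 = 1.30 g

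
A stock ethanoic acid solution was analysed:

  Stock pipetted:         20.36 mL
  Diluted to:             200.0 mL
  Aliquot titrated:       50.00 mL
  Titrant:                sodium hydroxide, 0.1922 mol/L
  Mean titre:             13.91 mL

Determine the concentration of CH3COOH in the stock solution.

0.5252 mol/L

CH3COOH + NaOH → CH3COONa + H2O
n(NaOH) = 0.01391 × 0.1922 = 2.674 × 10^-3 mol
n(CH3COOH) in the aliquot = 2.674 × 10^-3 mol (1:1 ratio)
[CH3COOH]_dilute = 2.674 × 10^-3 / 0.05000 = 0.05347 mol/L
Dilution factor = 200.0 / 20.36 = 9.823
[CH3COOH]_stock = 0.05347 × 9.823 = 0.5252 mol/L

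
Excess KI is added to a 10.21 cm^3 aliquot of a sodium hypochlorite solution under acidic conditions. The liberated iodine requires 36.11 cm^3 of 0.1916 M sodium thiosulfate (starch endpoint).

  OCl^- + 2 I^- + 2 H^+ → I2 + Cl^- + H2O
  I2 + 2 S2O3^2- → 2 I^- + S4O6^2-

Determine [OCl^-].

n(S2O3^2-) = 0.03611 × 0.1916 = 6.919 × 10^-3 mol
n(I2) = n(S2O3^2-)/2 = 3.459 × 10^-3 mol
n(OCl^-) in the aliquot = 3.459 × 10^-3 mol (1:1 ratio)
[OCl^-] = 3.459 × 10^-3 / 0.01021 = 0.3388 mol/L

0.3388 M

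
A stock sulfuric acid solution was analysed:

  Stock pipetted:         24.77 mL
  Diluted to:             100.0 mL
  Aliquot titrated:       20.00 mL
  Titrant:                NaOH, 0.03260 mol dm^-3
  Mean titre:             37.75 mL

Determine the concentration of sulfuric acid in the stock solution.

H2SO4 + 2 NaOH → Na2SO4 + 2 H2O
n(NaOH) = 0.03775 × 0.03260 = 1.231 × 10^-3 mol
From the 1:2 ratio, n(H2SO4) in the aliquot = 1/2 × 1.231 × 10^-3 = 6.153 × 10^-4 mol
[H2SO4]_dilute = 6.153 × 10^-4 / 0.02000 = 0.03077 mol/L
Dilution factor = 100.0 / 24.77 = 4.037
[H2SO4]_stock = 0.03077 × 4.037 = 0.1242 mol/L

0.1242 mol/L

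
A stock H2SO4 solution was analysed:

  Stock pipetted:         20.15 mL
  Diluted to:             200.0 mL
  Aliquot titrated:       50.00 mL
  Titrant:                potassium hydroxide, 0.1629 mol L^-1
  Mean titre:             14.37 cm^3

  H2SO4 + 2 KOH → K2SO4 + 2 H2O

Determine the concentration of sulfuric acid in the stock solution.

0.2323 mol/L

n(KOH) = 0.01437 × 0.1629 = 2.341 × 10^-3 mol
From the 1:2 ratio, n(H2SO4) in the aliquot = 1/2 × 2.341 × 10^-3 = 1.170 × 10^-3 mol
[H2SO4]_dilute = 1.170 × 10^-3 / 0.05000 = 0.02341 mol/L
Dilution factor = 200.0 / 20.15 = 9.926
[H2SO4]_stock = 0.02341 × 9.926 = 0.2323 mol/L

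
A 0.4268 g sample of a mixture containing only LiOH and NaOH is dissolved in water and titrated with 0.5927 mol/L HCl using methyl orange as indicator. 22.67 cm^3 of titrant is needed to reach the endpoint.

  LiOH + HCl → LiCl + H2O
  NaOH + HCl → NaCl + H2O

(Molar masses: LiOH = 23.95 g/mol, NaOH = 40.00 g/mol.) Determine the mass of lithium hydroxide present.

n(HCl) = 0.02267 × 0.5927 = 0.01344 mol
Let x = n(LiOH), y = n(NaOH).
Titrant: 1x + 1y = 0.01344;  mass: 23.95x + 40.00y = 0.4268
Solving, x = 6.895 × 10^-3 mol, y = 6.542 × 10^-3 mol
mass of LiOH = 6.895 × 10^-3 × 23.95 = 0.1651 g

0.1651 g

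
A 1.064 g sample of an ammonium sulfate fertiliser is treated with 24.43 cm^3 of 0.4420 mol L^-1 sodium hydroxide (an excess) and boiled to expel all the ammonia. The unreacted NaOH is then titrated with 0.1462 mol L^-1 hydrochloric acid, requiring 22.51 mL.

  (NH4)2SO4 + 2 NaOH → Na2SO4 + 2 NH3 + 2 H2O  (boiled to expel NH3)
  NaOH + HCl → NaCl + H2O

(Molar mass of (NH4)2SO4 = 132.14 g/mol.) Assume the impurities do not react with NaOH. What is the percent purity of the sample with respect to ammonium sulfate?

n(NaOH) added = 0.02443 × 0.4420 = 0.01080 mol
n(HCl) used in back-titration = 0.02251 × 0.1462 = 3.291 × 10^-3 mol
n(NaOH) left over = 3.291 × 10^-3 mol (1:1 ratio)
n(NaOH) consumed by analyte = 0.01080 − 3.291 × 10^-3 = 7.507 × 10^-3 mol
From the 1:2 ratio, n((NH4)2SO4) = 1/2 × 7.507 × 10^-3 = 3.754 × 10^-3 mol
mass of (NH4)2SO4 = 3.754 × 10^-3 × 132.14 = 0.4960 g
% (NH4)2SO4 = 0.4960 / 1.064 × 100 = 46.62 %

46.62 %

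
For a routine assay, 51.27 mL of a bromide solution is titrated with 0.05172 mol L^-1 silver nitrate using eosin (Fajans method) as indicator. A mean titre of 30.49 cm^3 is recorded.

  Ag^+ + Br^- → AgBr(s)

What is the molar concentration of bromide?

0.03076 mol/L

n(AgNO3) = 0.03049 L × 0.05172 mol/L = 1.577 × 10^-3 mol
n(Br-) = 1.577 × 10^-3 mol (1:1 mole ratio)
[Br-] = 1.577 × 10^-3 mol / 0.05127 L = 0.03076 mol/L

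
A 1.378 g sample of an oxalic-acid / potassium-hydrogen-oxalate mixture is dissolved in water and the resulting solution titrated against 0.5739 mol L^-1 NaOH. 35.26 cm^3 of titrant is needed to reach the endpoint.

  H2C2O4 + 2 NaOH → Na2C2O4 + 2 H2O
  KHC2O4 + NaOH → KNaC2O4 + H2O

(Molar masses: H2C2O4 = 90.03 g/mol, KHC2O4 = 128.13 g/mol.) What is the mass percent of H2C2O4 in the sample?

n(NaOH) = 0.03526 × 0.5739 = 0.02024 mol
Let x = n(H2C2O4), y = n(KHC2O4).
Titrant: 2x + 1y = 0.02024;  mass: 90.03x + 128.13y = 1.378
Solving, x = 7.308 × 10^-3 mol, y = 5.620 × 10^-3 mol
mass of H2C2O4 = 7.308 × 10^-3 × 90.03 = 0.6579 g
% H2C2O4 = 0.6579 / 1.378 × 100 = 47.75 %

47.75 %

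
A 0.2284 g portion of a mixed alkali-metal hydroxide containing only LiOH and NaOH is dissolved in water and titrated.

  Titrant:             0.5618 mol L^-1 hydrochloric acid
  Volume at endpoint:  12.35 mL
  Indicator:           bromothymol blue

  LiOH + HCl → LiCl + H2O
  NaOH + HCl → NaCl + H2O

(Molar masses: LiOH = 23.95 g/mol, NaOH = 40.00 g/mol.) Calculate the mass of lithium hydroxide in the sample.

n(HCl) = 0.01235 × 0.5618 = 6.938 × 10^-3 mol
Let x = n(LiOH), y = n(NaOH).
Titrant: 1x + 1y = 6.938 × 10^-3;  mass: 23.95x + 40.00y = 0.2284
Solving, x = 3.061 × 10^-3 mol, y = 3.877 × 10^-3 mol
mass of LiOH = 3.061 × 10^-3 × 23.95 = 0.07331 g

0.07331 g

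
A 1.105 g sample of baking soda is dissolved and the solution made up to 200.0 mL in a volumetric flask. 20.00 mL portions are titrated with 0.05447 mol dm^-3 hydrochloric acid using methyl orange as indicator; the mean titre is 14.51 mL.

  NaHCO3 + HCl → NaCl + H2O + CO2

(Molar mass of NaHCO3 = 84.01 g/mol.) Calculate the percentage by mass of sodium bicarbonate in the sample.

n(HCl) per titration = 0.01451 × 0.05447 = 7.904 × 10^-4 mol
n(NaHCO3) in each aliquot = 7.904 × 10^-4 mol (1:1 ratio)
n(NaHCO3) in the whole flask = 7.904 × 10^-4 × 200.0/20.00 = 7.904 × 10^-3 mol
mass of NaHCO3 = 7.904 × 10^-3 × 84.01 = 0.6640 g
% NaHCO3 = 0.6640 / 1.105 × 100 = 60.09 %

60.09 %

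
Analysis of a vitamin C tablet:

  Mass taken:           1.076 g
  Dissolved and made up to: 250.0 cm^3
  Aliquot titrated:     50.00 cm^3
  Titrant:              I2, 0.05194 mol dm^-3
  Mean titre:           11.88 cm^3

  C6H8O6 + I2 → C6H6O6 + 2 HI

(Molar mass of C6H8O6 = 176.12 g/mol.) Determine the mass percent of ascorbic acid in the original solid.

n(I2) per titration = 0.01188 × 0.05194 = 6.170 × 10^-4 mol
n(C6H8O6) in each aliquot = 6.170 × 10^-4 mol (1:1 ratio)
n(C6H8O6) in the whole flask = 6.170 × 10^-4 × 250.0/50.00 = 3.085 × 10^-3 mol
mass of C6H8O6 = 3.085 × 10^-3 × 176.12 = 0.5434 g
% C6H8O6 = 0.5434 / 1.076 × 100 = 50.50 %

50.50 %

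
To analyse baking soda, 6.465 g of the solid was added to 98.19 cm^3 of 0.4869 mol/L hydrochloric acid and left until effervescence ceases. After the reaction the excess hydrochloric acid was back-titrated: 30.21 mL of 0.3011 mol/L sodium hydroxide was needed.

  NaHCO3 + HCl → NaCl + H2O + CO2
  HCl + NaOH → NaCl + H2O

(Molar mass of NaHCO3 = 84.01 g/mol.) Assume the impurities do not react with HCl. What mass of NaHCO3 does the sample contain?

n(HCl) added = 0.09819 × 0.4869 = 0.04781 mol
n(NaOH) used in back-titration = 0.03021 × 0.3011 = 9.096 × 10^-3 mol
n(HCl) left over = 9.096 × 10^-3 mol (1:1 ratio)
n(HCl) consumed by analyte = 0.04781 − 9.096 × 10^-3 = 0.03871 mol
n(NaHCO3) = 0.03871 mol (1:1 ratio)
mass of NaHCO3 = 0.03871 × 84.01 = 3.252 g

3.252 g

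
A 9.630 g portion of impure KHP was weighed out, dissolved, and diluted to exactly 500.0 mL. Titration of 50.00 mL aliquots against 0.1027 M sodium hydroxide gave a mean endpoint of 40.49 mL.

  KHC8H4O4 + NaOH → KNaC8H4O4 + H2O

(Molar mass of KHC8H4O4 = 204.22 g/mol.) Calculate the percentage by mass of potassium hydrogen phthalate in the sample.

88.18 %

n(NaOH) per titration = 0.04049 × 0.1027 = 4.158 × 10^-3 mol
n(KHC8H4O4) in each aliquot = 4.158 × 10^-3 mol (1:1 ratio)
n(KHC8H4O4) in the whole flask = 4.158 × 10^-3 × 500.0/50.00 = 0.04158 mol
mass of KHC8H4O4 = 0.04158 × 204.22 = 8.492 g
% KHC8H4O4 = 8.492 / 9.630 × 100 = 88.18 %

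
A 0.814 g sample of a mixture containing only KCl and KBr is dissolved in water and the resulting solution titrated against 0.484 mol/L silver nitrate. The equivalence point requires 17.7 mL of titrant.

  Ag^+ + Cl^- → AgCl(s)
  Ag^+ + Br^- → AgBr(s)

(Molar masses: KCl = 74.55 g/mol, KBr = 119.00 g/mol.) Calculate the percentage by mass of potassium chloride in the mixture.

n(AgNO3) = 0.0177 × 0.484 = 8.57 × 10^-3 mol
Let x = n(KCl), y = n(KBr).
Titrant: 1x + 1y = 8.57 × 10^-3;  mass: 74.55x + 119.00y = 0.814
Solving, x = 4.62 × 10^-3 mol, y = 3.94 × 10^-3 mol
mass of KCl = 4.62 × 10^-3 × 74.55 = 0.345 g
% KCl = 0.345 / 0.814 × 100 = 42.3 %

42.3 %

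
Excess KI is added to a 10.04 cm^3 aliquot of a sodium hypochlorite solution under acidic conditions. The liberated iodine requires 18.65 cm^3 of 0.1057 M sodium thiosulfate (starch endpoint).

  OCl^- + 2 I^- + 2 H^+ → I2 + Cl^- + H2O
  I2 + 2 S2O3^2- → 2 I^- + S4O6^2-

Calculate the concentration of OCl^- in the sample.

0.09817 M

n(S2O3^2-) = 0.01865 × 0.1057 = 1.971 × 10^-3 mol
n(I2) = n(S2O3^2-)/2 = 9.857 × 10^-4 mol
n(OCl^-) in the aliquot = 9.857 × 10^-4 mol (1:1 ratio)
[OCl^-] = 9.857 × 10^-4 / 0.01004 = 0.09817 mol/L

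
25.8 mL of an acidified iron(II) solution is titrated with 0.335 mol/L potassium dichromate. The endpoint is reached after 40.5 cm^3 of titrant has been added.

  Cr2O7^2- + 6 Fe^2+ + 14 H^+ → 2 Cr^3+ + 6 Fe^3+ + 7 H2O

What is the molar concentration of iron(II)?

n(K2Cr2O7) = 0.0405 L × 0.335 mol/L = 0.0136 mol
From the 6:1 mole ratio, n(Fe2+) = 6/1 × 0.0136 = 0.0814 mol
[Fe2+] = 0.0814 mol / 0.0258 L = 3.16 mol/L

3.16 mol/L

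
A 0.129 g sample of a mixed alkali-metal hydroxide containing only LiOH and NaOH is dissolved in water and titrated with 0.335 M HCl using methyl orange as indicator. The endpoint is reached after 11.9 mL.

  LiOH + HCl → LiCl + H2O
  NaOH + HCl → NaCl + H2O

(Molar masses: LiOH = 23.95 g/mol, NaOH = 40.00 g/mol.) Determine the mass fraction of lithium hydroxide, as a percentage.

n(HCl) = 0.0119 × 0.335 = 3.99 × 10^-3 mol
Let x = n(LiOH), y = n(NaOH).
Titrant: 1x + 1y = 3.99 × 10^-3;  mass: 23.95x + 40.00y = 0.129
Solving, x = 1.90 × 10^-3 mol, y = 2.09 × 10^-3 mol
mass of LiOH = 1.90 × 10^-3 × 23.95 = 0.0455 g
% LiOH = 0.0455 / 0.129 × 100 = 35.2 %

35.2 %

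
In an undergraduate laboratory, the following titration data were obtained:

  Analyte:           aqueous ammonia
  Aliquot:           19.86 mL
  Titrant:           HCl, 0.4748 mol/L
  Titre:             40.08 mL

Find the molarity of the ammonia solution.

NH3 + HCl → NH4Cl
n(HCl) = 0.04008 L × 0.4748 mol/L = 0.01903 mol
n(NH3) = 0.01903 mol (1:1 mole ratio)
[NH3] = 0.01903 mol / 0.01986 L = 0.9582 mol/L

0.9582 mol/L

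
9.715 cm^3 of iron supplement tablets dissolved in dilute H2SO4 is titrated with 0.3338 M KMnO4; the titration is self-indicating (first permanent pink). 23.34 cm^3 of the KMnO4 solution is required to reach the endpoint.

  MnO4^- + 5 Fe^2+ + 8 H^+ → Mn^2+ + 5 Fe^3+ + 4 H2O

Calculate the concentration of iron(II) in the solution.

n(KMnO4) = 0.02334 L × 0.3338 mol/L = 7.791 × 10^-3 mol
From the 5:1 mole ratio, n(Fe2+) = 5/1 × 7.791 × 10^-3 = 0.03895 mol
[Fe2+] = 0.03895 mol / 0.009715 L = 4.010 mol/L

4.010 M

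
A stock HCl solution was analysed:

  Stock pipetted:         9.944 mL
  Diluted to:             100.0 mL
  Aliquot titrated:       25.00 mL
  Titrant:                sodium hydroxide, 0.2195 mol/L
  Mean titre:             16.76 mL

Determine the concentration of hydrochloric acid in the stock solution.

HCl + NaOH → NaCl + H2O
n(NaOH) = 0.01676 × 0.2195 = 3.679 × 10^-3 mol
n(HCl) in the aliquot = 3.679 × 10^-3 mol (1:1 ratio)
[HCl]_dilute = 3.679 × 10^-3 / 0.02500 = 0.1472 mol/L
Dilution factor = 100.0 / 9.944 = 10.06
[HCl]_stock = 0.1472 × 10.06 = 1.480 mol/L

1.480 mol/L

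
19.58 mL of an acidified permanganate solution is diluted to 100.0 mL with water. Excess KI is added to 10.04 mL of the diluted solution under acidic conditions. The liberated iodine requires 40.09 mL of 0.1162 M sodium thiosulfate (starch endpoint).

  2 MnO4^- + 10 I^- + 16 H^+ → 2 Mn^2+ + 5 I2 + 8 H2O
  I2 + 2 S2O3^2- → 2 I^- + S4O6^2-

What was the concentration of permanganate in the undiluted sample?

0.4739 M

n(S2O3^2-) = 0.04009 × 0.1162 = 4.658 × 10^-3 mol
n(I2) = n(S2O3^2-)/2 = 2.329 × 10^-3 mol
From the 2:5 ratio, n(MnO4^-) in the aliquot = 2/5 × 2.329 × 10^-3 = 9.317 × 10^-4 mol
[MnO4^-]_dilute = 9.317 × 10^-4 / 0.01004 = 0.09280 mol/L
[MnO4^-]_original = 0.09280 × 100.0/19.58 = 0.4739 mol/L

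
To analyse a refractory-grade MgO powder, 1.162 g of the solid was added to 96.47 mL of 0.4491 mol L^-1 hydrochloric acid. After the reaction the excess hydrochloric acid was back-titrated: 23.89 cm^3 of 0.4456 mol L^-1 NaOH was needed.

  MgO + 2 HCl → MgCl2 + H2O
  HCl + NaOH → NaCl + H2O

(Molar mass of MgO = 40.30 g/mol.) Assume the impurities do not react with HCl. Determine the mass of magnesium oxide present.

n(HCl) added = 0.09647 × 0.4491 = 0.04332 mol
n(NaOH) used in back-titration = 0.02389 × 0.4456 = 0.01065 mol
n(HCl) left over = 0.01065 mol (1:1 ratio)
n(HCl) consumed by analyte = 0.04332 − 0.01065 = 0.03268 mol
From the 1:2 ratio, n(MgO) = 1/2 × 0.03268 = 0.01634 mol
mass of MgO = 0.01634 × 40.30 = 0.6585 g

0.6585 g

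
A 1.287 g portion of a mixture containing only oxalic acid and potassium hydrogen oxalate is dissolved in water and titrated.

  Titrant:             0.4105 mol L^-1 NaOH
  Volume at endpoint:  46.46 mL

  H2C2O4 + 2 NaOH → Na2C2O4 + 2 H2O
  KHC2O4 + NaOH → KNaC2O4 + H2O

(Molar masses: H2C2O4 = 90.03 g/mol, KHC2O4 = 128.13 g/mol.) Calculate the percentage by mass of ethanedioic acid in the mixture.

n(NaOH) = 0.04646 × 0.4105 = 0.01907 mol
Let x = n(H2C2O4), y = n(KHC2O4).
Titrant: 2x + 1y = 0.01907;  mass: 90.03x + 128.13y = 1.287
Solving, x = 6.958 × 10^-3 mol, y = 5.155 × 10^-3 mol
mass of H2C2O4 = 6.958 × 10^-3 × 90.03 = 0.6265 g
% H2C2O4 = 0.6265 / 1.287 × 100 = 48.68 %

48.68 %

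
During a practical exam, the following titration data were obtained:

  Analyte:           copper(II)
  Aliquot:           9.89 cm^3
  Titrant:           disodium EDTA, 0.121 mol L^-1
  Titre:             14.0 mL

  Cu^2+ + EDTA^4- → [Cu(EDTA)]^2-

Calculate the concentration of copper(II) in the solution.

0.171 mol/L

n(EDTA) = 0.0140 L × 0.121 mol/L = 1.69 × 10^-3 mol
n(Cu2+) = 1.69 × 10^-3 mol (1:1 mole ratio)
[Cu2+] = 1.69 × 10^-3 mol / 0.00989 L = 0.171 mol/L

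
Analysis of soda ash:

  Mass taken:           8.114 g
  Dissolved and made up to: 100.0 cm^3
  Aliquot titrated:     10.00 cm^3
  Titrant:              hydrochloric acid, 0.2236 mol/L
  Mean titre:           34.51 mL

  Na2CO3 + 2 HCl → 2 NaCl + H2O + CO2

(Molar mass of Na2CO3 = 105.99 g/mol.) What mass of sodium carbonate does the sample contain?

n(HCl) per titration = 0.03451 × 0.2236 = 7.716 × 10^-3 mol
From the 1:2 ratio, n(Na2CO3) in each aliquot = 1/2 × 7.716 × 10^-3 = 3.858 × 10^-3 mol
n(Na2CO3) in the whole flask = 3.858 × 10^-3 × 100.0/10.00 = 0.03858 mol
mass of Na2CO3 = 0.03858 × 105.99 = 4.089 g

4.089 g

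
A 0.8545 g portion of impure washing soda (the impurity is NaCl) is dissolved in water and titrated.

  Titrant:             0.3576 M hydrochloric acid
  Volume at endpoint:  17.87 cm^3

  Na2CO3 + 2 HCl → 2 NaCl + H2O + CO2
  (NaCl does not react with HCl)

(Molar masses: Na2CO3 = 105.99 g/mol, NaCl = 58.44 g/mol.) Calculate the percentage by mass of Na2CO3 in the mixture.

n(HCl) = 0.01787 × 0.3576 = 6.390 × 10^-3 mol
Let x = n(Na2CO3), y = n(NaCl).
Titrant: 2x = 6.390 × 10^-3;  mass: 105.99x + 58.44y = 0.8545
Solving, x = 3.195 × 10^-3 mol, y = 8.827 × 10^-3 mol
mass of Na2CO3 = 3.195 × 10^-3 × 105.99 = 0.3387 g
% Na2CO3 = 0.3387 / 0.8545 × 100 = 39.63 %

39.63 %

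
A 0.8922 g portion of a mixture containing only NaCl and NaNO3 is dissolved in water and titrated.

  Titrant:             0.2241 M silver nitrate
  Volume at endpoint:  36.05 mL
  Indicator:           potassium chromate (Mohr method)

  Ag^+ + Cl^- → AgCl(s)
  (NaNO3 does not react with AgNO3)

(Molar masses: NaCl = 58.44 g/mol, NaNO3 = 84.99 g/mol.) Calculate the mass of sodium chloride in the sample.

0.4721 g

n(AgNO3) = 0.03605 × 0.2241 = 8.079 × 10^-3 mol
Let x = n(NaCl), y = n(NaNO3).
Titrant: 1x = 8.079 × 10^-3;  mass: 58.44x + 84.99y = 0.8922
Solving, x = 8.079 × 10^-3 mol, y = 4.943 × 10^-3 mol
mass of NaCl = 8.079 × 10^-3 × 58.44 = 0.4721 g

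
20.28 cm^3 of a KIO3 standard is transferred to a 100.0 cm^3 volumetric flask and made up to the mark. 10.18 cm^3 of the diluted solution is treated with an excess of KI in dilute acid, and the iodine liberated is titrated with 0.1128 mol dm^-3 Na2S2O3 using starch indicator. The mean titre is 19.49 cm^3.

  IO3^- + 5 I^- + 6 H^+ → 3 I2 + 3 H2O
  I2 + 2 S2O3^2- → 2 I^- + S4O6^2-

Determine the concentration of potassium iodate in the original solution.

0.1775 mol/L

n(S2O3^2-) = 0.01949 × 0.1128 = 2.198 × 10^-3 mol
n(I2) = n(S2O3^2-)/2 = 1.099 × 10^-3 mol
From the 1:3 ratio, n(IO3^-) in the aliquot = 1/3 × 1.099 × 10^-3 = 3.664 × 10^-4 mol
[IO3^-]_dilute = 3.664 × 10^-4 / 0.01018 = 0.03599 mol/L
[IO3^-]_original = 0.03599 × 100.0/20.28 = 0.1775 mol/L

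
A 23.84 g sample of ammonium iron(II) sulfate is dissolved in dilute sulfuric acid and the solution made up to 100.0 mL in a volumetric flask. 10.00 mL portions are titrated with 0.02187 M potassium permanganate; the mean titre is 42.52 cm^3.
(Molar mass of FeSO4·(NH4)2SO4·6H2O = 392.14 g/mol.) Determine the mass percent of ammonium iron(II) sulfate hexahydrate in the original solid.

MnO4^- + 5 Fe^2+ + 8 H^+ → Mn^2+ + 5 Fe^3+ + 4 H2O
n(KMnO4) per titration = 0.04252 × 0.02187 = 9.299 × 10^-4 mol
From the 5:1 ratio, n(FeSO4·(NH4)2SO4·6H2O) in each aliquot = 5/1 × 9.299 × 10^-4 = 4.650 × 10^-3 mol
n(FeSO4·(NH4)2SO4·6H2O) in the whole flask = 4.650 × 10^-3 × 100.0/10.00 = 0.04650 mol
mass of FeSO4·(NH4)2SO4·6H2O = 0.04650 × 392.14 = 18.23 g
% FeSO4·(NH4)2SO4·6H2O = 18.23 / 23.84 × 100 = 76.48 %

76.48 %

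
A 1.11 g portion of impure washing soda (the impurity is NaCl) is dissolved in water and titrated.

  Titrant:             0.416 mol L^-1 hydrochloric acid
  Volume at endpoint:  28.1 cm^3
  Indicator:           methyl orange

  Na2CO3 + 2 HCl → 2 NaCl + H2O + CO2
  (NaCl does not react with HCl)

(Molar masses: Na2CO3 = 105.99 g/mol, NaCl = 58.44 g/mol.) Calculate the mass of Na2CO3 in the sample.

0.619 g

n(HCl) = 0.0281 × 0.416 = 0.0117 mol
Let x = n(Na2CO3), y = n(NaCl).
Titrant: 2x = 0.0117;  mass: 105.99x + 58.44y = 1.11
Solving, x = 5.84 × 10^-3 mol, y = 8.39 × 10^-3 mol
mass of Na2CO3 = 5.84 × 10^-3 × 105.99 = 0.619 g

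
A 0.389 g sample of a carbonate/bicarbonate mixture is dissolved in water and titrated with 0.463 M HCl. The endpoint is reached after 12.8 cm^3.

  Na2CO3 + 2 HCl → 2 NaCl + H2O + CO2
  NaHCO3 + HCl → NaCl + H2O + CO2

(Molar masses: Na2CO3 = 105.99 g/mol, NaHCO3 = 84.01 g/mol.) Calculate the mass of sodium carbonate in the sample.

0.186 g

n(HCl) = 0.0128 × 0.463 = 5.93 × 10^-3 mol
Let x = n(Na2CO3), y = n(NaHCO3).
Titrant: 2x + 1y = 5.93 × 10^-3;  mass: 105.99x + 84.01y = 0.389
Solving, x = 1.76 × 10^-3 mol, y = 2.42 × 10^-3 mol
mass of Na2CO3 = 1.76 × 10^-3 × 105.99 = 0.186 g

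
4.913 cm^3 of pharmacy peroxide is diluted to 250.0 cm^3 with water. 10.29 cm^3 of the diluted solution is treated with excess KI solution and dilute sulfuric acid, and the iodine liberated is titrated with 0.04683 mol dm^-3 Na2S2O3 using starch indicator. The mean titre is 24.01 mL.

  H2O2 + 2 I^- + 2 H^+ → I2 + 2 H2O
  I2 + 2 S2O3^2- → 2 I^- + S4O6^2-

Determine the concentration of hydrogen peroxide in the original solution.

2.780 mol/L

n(S2O3^2-) = 0.02401 × 0.04683 = 1.124 × 10^-3 mol
n(I2) = n(S2O3^2-)/2 = 5.622 × 10^-4 mol
n(H2O2) in the aliquot = 5.622 × 10^-4 mol (1:1 ratio)
[H2O2]_dilute = 5.622 × 10^-4 / 0.01029 = 0.05464 mol/L
[H2O2]_original = 0.05464 × 250.0/4.913 = 2.780 mol/L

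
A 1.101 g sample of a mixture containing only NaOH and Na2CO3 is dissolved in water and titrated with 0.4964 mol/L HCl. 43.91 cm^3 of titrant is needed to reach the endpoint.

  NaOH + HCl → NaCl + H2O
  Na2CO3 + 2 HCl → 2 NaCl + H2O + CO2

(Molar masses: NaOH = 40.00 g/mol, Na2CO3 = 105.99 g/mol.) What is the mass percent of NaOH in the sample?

15.13 %

n(HCl) = 0.04391 × 0.4964 = 0.02180 mol
Let x = n(NaOH), y = n(Na2CO3).
Titrant: 1x + 2y = 0.02180;  mass: 40.00x + 105.99y = 1.101
Solving, x = 4.165 × 10^-3 mol, y = 8.816 × 10^-3 mol
mass of NaOH = 4.165 × 10^-3 × 40.00 = 0.1666 g
% NaOH = 0.1666 / 1.101 × 100 = 15.13 %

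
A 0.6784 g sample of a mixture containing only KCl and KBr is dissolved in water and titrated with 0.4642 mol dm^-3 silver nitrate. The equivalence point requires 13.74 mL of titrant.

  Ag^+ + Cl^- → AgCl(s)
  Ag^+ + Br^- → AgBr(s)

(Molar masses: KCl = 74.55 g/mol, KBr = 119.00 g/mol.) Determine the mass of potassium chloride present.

n(AgNO3) = 0.01374 × 0.4642 = 6.378 × 10^-3 mol
Let x = n(KCl), y = n(KBr).
Titrant: 1x + 1y = 6.378 × 10^-3;  mass: 74.55x + 119.00y = 0.6784
Solving, x = 1.813 × 10^-3 mol, y = 4.565 × 10^-3 mol
mass of KCl = 1.813 × 10^-3 × 74.55 = 0.1352 g

0.1352 g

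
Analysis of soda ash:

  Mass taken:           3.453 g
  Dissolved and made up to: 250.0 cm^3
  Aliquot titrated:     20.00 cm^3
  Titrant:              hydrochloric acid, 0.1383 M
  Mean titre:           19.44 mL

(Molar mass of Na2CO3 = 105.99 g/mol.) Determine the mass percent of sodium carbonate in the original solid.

51.58 %

Na2CO3 + 2 HCl → 2 NaCl + H2O + CO2
n(HCl) per titration = 0.01944 × 0.1383 = 2.689 × 10^-3 mol
From the 1:2 ratio, n(Na2CO3) in each aliquot = 1/2 × 2.689 × 10^-3 = 1.344 × 10^-3 mol
n(Na2CO3) in the whole flask = 1.344 × 10^-3 × 250.0/20.00 = 0.01680 mol
mass of Na2CO3 = 0.01680 × 105.99 = 1.781 g
% Na2CO3 = 1.781 / 3.453 × 100 = 51.58 %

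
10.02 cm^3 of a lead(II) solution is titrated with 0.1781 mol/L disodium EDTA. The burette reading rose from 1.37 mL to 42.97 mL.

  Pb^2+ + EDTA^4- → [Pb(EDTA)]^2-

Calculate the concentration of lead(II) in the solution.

n(EDTA) = 0.04160 L × 0.1781 mol/L = 7.409 × 10^-3 mol
n(Pb2+) = 7.409 × 10^-3 mol (1:1 mole ratio)
[Pb2+] = 7.409 × 10^-3 mol / 0.01002 L = 0.7394 mol/L

0.7394 mol/L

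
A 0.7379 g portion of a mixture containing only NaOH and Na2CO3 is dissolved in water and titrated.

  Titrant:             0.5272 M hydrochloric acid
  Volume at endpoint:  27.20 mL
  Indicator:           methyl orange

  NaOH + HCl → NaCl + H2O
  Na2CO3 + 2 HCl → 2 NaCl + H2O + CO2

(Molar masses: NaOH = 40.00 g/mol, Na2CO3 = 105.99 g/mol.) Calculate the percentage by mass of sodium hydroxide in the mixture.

9.194 %

n(HCl) = 0.02720 × 0.5272 = 0.01434 mol
Let x = n(NaOH), y = n(Na2CO3).
Titrant: 1x + 2y = 0.01434;  mass: 40.00x + 105.99y = 0.7379
Solving, x = 1.696 × 10^-3 mol, y = 6.322 × 10^-3 mol
mass of NaOH = 1.696 × 10^-3 × 40.00 = 0.06784 g
% NaOH = 0.06784 / 0.7379 × 100 = 9.194 %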